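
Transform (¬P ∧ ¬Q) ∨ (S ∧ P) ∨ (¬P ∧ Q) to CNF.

¬P ∨ S

(¬P ∧ ¬Q) ∨ (S ∧ P) ∨ (¬P ∧ Q)
≡ (¬P ∨ S ∨ ¬P) ∧ (¬P ∨ S ∨ Q) ∧ (¬P ∨ P ∨ ¬P) ∧ (¬P ∨ P ∨ Q) ∧ (¬Q ∨ S ∨ ¬P) ∧ (¬Q ∨ S ∨ Q) ∧ (¬Q ∨ P ∨ ¬P) ∧ (¬Q ∨ P ∨ Q)
≡ ¬P ∨ S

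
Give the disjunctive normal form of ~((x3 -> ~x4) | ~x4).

~((x3 -> ~x4) | ~x4)
≡ ~(~x3 | ~x4 | ~x4)   — eliminate ->
≡ ~~x3 & ~~x4 & ~~x4   — De Morgan
≡ x3 & ~~x4 & ~~x4   — double negation
≡ x3 & x4 & ~~x4   — double negation
≡ x3 & x4 & x4   — double negation
≡ x3 & x4   — simplify

x3 & x4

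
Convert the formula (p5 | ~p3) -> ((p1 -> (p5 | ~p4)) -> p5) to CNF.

(p3 | p1 | p5) & (p3 | p4 | p5)

(p5 | ~p3) -> ((p1 -> (p5 | ~p4)) -> p5)
= ~(p5 | ~p3) | ((p1 -> (p5 | ~p4)) -> p5)   [eliminate ->]
= ~(p5 | ~p3) | ~(p1 -> (p5 | ~p4)) | p5   [eliminate ->]
= ~(p5 | ~p3) | ~(~p1 | p5 | ~p4) | p5   [eliminate ->]
= (~p5 & ~~p3) | ~(~p1 | p5 | ~p4) | p5   [De Morgan]
= (~p5 & p3) | ~(~p1 | p5 | ~p4) | p5   [double negation]
= (~p5 & p3) | (~~p1 & ~p5 & ~~p4) | p5   [De Morgan]
= (~p5 & p3) | (p1 & ~p5 & ~~p4) | p5   [double negation]
= (~p5 & p3) | (p1 & ~p5 & p4) | p5   [double negation]
= (~p5 | p1 | p5) & (~p5 | ~p5 | p5) & (~p5 | p4 | p5) & (p3 | p1 | p5) & (p3 | ~p5 | p5) & (p3 | p4 | p5)   [distribute | over &]
= (p3 | p1 | p5) & (p3 | p4 | p5)   [simplify]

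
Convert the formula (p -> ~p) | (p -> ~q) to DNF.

~p | ~q

(p -> ~p) | (p -> ~q)
≡ ~p | ~p | (p -> ~q)   (eliminate ->)
≡ ~p | ~p | ~p | ~q   (eliminate ->)
≡ ~p | ~q   (simplify)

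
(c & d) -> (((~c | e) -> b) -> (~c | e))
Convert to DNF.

~c | ~d | e

(c & d) -> (((~c | e) -> b) -> (~c | e))
⇔ ~(c & d) | (((~c | e) -> b) -> (~c | e))   (eliminate ->)
⇔ ~(c & d) | ~((~c | e) -> b) | ~c | e   (eliminate ->)
⇔ ~(c & d) | ~(~(~c | e) | b) | ~c | e   (eliminate ->)
⇔ ~c | ~d | ~(~(~c | e) | b) | ~c | e   (De Morgan)
⇔ ~c | ~d | (~~(~c | e) & ~b) | ~c | e   (De Morgan)
⇔ ~c | ~d | ((~c | e) & ~b) | ~c | e   (double negation)
⇔ ~c | ~d | (~c & ~b) | (e & ~b) | ~c | e   (distribute & over |)
⇔ ~c | ~d | e   (simplify)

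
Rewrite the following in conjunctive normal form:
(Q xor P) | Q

Q | P

(Q xor P) | Q
⇔ ((Q | P) & ~(Q & P)) | Q   (expand xor)
⇔ ((Q | P) & (~Q | ~P)) | Q   (De Morgan)
⇔ (Q | P | Q) & (~Q | ~P | Q)   (distribute | over &)
⇔ Q | P   (simplify)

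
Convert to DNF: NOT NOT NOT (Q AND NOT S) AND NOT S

NOT Q AND NOT S

NOT NOT NOT (Q AND NOT S) AND NOT S
≡ NOT (Q AND NOT S) AND NOT S   [double negation]
≡ (NOT Q OR NOT NOT S) AND NOT S   [De Morgan]
≡ (NOT Q OR S) AND NOT S   [double negation]
≡ (NOT Q AND NOT S) OR (S AND NOT S)   [distribute AND over OR]
≡ NOT Q AND NOT S   [simplify]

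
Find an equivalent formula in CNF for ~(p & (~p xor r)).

~(p & (~p xor r))
≡ ~(p & (~p | r) & ~(~p & r))   [expand xor]
≡ ~p | ~(~p | r) | ~~(~p & r)   [De Morgan]
≡ ~p | (~~p & ~r) | ~~(~p & r)   [De Morgan]
≡ ~p | (p & ~r) | ~~(~p & r)   [double negation]
≡ ~p | (p & ~r) | (~p & r)   [double negation]
≡ (~p | p | ~p) & (~p | p | r) & (~p | ~r | ~p) & (~p | ~r | r)   [distribute | over &]
≡ ~p | ~r   [simplify]

~p | ~r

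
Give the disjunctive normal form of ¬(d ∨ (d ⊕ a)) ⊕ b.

¬(d ∨ (d ⊕ a)) ⊕ b
= (¬(d ∨ (d ⊕ a)) ∧ ¬b) ∨ (¬¬(d ∨ (d ⊕ a)) ∧ b)   [expand ⊕]
= (¬(d ∨ (d ∧ ¬a) ∨ (¬d ∧ a)) ∧ ¬b) ∨ (¬¬(d ∨ (d ⊕ a)) ∧ b)   [expand ⊕]
= (¬(d ∨ (d ∧ ¬a) ∨ (¬d ∧ a)) ∧ ¬b) ∨ (¬¬(d ∨ (d ∧ ¬a) ∨ (¬d ∧ a)) ∧ b)   [expand ⊕]
= (¬d ∧ ¬(d ∧ ¬a) ∧ ¬(¬d ∧ a) ∧ ¬b) ∨ (¬¬(d ∨ (d ∧ ¬a) ∨ (¬d ∧ a)) ∧ b)   [De Morgan]
= (¬d ∧ (¬d ∨ ¬¬a) ∧ ¬(¬d ∧ a) ∧ ¬b) ∨ (¬¬(d ∨ (d ∧ ¬a) ∨ (¬d ∧ a)) ∧ b)   [De Morgan]
= (¬d ∧ (¬d ∨ a) ∧ ¬(¬d ∧ a) ∧ ¬b) ∨ (¬¬(d ∨ (d ∧ ¬a) ∨ (¬d ∧ a)) ∧ b)   [double negation]
= (¬d ∧ (¬d ∨ a) ∧ (¬¬d ∨ ¬a) ∧ ¬b) ∨ (¬¬(d ∨ (d ∧ ¬a) ∨ (¬d ∧ a)) ∧ b)   [De Morgan]
= (¬d ∧ (¬d ∨ a) ∧ (d ∨ ¬a) ∧ ¬b) ∨ (¬¬(d ∨ (d ∧ ¬a) ∨ (¬d ∧ a)) ∧ b)   [double negation]
= (¬d ∧ (¬d ∨ a) ∧ (d ∨ ¬a) ∧ ¬b) ∨ ((d ∨ (d ∧ ¬a) ∨ (¬d ∧ a)) ∧ b)   [double negation]
= (¬d ∧ ¬d ∧ d ∧ ¬b) ∨ (¬d ∧ ¬d ∧ ¬a ∧ ¬b) ∨ (¬d ∧ a ∧ d ∧ ¬b) ∨ (¬d ∧ a ∧ ¬a ∧ ¬b) ∨ (d ∧ b) ∨ (d ∧ ¬a ∧ b) ∨ (¬d ∧ a ∧ b)   [distribute ∧ over ∨]
= (¬d ∧ ¬a ∧ ¬b) ∨ (d ∧ b) ∨ (¬d ∧ a ∧ b)   [simplify]

(¬d ∧ ¬a ∧ ¬b) ∨ (d ∧ b) ∨ (¬d ∧ a ∧ b)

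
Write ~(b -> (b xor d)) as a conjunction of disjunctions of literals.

~(b -> (b xor d))
= ~(~b | (b xor d))   [eliminate ->]
= ~(~b | ((b | d) & ~(b & d)))   [expand xor]
= ~~b & ~((b | d) & ~(b & d))   [De Morgan]
= b & ~((b | d) & ~(b & d))   [double negation]
= b & (~(b | d) | ~~(b & d))   [De Morgan]
= b & ((~b & ~d) | ~~(b & d))   [De Morgan]
= b & ((~b & ~d) | (b & d))   [double negation]
= b & (~b | b) & (~b | d) & (~d | b) & (~d | d)   [distribute | over &]
= b & (~b | d)   [simplify]

b & (~b | d)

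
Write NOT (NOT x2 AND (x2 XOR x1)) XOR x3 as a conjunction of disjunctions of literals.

(x2 OR NOT x1 OR x3) AND (NOT x2 OR NOT x3) AND (x2 OR x1 OR NOT x3)

NOT (NOT x2 AND (x2 XOR x1)) XOR x3
⇔ (NOT (NOT x2 AND (x2 XOR x1)) OR x3) AND NOT (NOT (NOT x2 AND (x2 XOR x1)) AND x3)   [expand XOR]
⇔ (NOT (NOT x2 AND (x2 OR x1) AND NOT (x2 AND x1)) OR x3) AND NOT (NOT (NOT x2 AND (x2 XOR x1)) AND x3)   [expand XOR]
⇔ (NOT (NOT x2 AND (x2 OR x1) AND NOT (x2 AND x1)) OR x3) AND NOT (NOT (NOT x2 AND (x2 OR x1) AND NOT (x2 AND x1)) AND x3)   [expand XOR]
⇔ (NOT NOT x2 OR NOT (x2 OR x1) OR NOT NOT (x2 AND x1) OR x3) AND NOT (NOT (NOT x2 AND (x2 OR x1) AND NOT (x2 AND x1)) AND x3)   [De Morgan]
⇔ (x2 OR NOT (x2 OR x1) OR NOT NOT (x2 AND x1) OR x3) AND NOT (NOT (NOT x2 AND (x2 OR x1) AND NOT (x2 AND x1)) AND x3)   [double negation]
⇔ (x2 OR (NOT x2 AND NOT x1) OR NOT NOT (x2 AND x1) OR x3) AND NOT (NOT (NOT x2 AND (x2 OR x1) AND NOT (x2 AND x1)) AND x3)   [De Morgan]
⇔ (x2 OR (NOT x2 AND NOT x1) OR (x2 AND x1) OR x3) AND NOT (NOT (NOT x2 AND (x2 OR x1) AND NOT (x2 AND x1)) AND x3)   [double negation]
⇔ (x2 OR (NOT x2 AND NOT x1) OR (x2 AND x1) OR x3) AND (NOT NOT (NOT x2 AND (x2 OR x1) AND NOT (x2 AND x1)) OR NOT x3)   [De Morgan]
⇔ (x2 OR (NOT x2 AND NOT x1) OR (x2 AND x1) OR x3) AND ((NOT x2 AND (x2 OR x1) AND NOT (x2 AND x1)) OR NOT x3)   [double negation]
⇔ (x2 OR (NOT x2 AND NOT x1) OR (x2 AND x1) OR x3) AND ((NOT x2 AND (x2 OR x1) AND (NOT x2 OR NOT x1)) OR NOT x3)   [De Morgan]
⇔ (x2 OR NOT x2 OR x2 OR x3) AND (x2 OR NOT x2 OR x1 OR x3) AND (x2 OR NOT x1 OR x2 OR x3) AND (x2 OR NOT x1 OR x1 OR x3) AND (NOT x2 OR NOT x3) AND (x2 OR x1 OR NOT x3) AND (NOT x2 OR NOT x1 OR NOT x3)   [distribute OR over AND]
⇔ (x2 OR NOT x1 OR x3) AND (NOT x2 OR NOT x3) AND (x2 OR x1 OR NOT x3)   [simplify]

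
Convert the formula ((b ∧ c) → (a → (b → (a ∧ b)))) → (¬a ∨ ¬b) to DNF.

¬a ∨ ¬b

((b ∧ c) → (a → (b → (a ∧ b)))) → (¬a ∨ ¬b)
⇔ ¬((b ∧ c) → (a → (b → (a ∧ b)))) ∨ ¬a ∨ ¬b
⇔ ¬(¬(b ∧ c) ∨ (a → (b → (a ∧ b)))) ∨ ¬a ∨ ¬b
⇔ ¬(¬(b ∧ c) ∨ ¬a ∨ (b → (a ∧ b))) ∨ ¬a ∨ ¬b
⇔ ¬(¬(b ∧ c) ∨ ¬a ∨ ¬b ∨ (a ∧ b)) ∨ ¬a ∨ ¬b
⇔ (¬¬(b ∧ c) ∧ ¬¬a ∧ ¬¬b ∧ ¬(a ∧ b)) ∨ ¬a ∨ ¬b
⇔ (b ∧ c ∧ ¬¬a ∧ ¬¬b ∧ ¬(a ∧ b)) ∨ ¬a ∨ ¬b
⇔ (b ∧ c ∧ a ∧ ¬¬b ∧ ¬(a ∧ b)) ∨ ¬a ∨ ¬b
⇔ (b ∧ c ∧ a ∧ b ∧ ¬(a ∧ b)) ∨ ¬a ∨ ¬b
⇔ (b ∧ c ∧ a ∧ b ∧ (¬a ∨ ¬b)) ∨ ¬a ∨ ¬b
⇔ (b ∧ c ∧ a ∧ b ∧ ¬a) ∨ (b ∧ c ∧ a ∧ b ∧ ¬b) ∨ ¬a ∨ ¬b
⇔ ¬a ∨ ¬b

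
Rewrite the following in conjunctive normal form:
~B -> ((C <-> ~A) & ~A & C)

(B | ~A) & (B | C)

~B -> ((C <-> ~A) & ~A & C)
≡ ~~B | ((C <-> ~A) & ~A & C)
≡ ~~B | ((C -> ~A) & (~A -> C) & ~A & C)
≡ ~~B | ((~C | ~A) & (~A -> C) & ~A & C)
≡ ~~B | ((~C | ~A) & (~~A | C) & ~A & C)
≡ B | ((~C | ~A) & (~~A | C) & ~A & C)
≡ B | ((~C | ~A) & (A | C) & ~A & C)
≡ (B | ~C | ~A) & (B | A | C) & (B | ~A) & (B | C)
≡ (B | ~A) & (B | C)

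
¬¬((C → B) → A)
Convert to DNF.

¬¬((C → B) → A)
⇔ ¬¬(¬(C → B) ∨ A)   — eliminate →
⇔ ¬¬(¬(¬C ∨ B) ∨ A)   — eliminate →
⇔ ¬(¬C ∨ B) ∨ A   — double negation
⇔ ¬¬C ∧ ¬B ∨ A   — De Morgan
⇔ C ∧ ¬B ∨ A   — double negation

C ∧ ¬B ∨ A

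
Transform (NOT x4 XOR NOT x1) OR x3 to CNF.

(NOT x4 OR NOT x1 OR x3) AND (x4 OR x1 OR x3)

(NOT x4 XOR NOT x1) OR x3
≡ ((NOT x4 OR NOT x1) AND NOT (NOT x4 AND NOT x1)) OR x3   [expand XOR]
≡ ((NOT x4 OR NOT x1) AND (NOT NOT x4 OR NOT NOT x1)) OR x3   [De Morgan]
≡ ((NOT x4 OR NOT x1) AND (x4 OR NOT NOT x1)) OR x3   [double negation]
≡ ((NOT x4 OR NOT x1) AND (x4 OR x1)) OR x3   [double negation]
≡ (NOT x4 OR NOT x1 OR x3) AND (x4 OR x1 OR x3)   [distribute OR over AND]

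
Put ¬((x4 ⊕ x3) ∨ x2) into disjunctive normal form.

(¬x4 ∧ ¬x3 ∧ ¬x2) ∨ (x3 ∧ x4 ∧ ¬x2)

¬((x4 ⊕ x3) ∨ x2)
≡ ¬((x4 ∧ ¬x3) ∨ (¬x4 ∧ x3) ∨ x2)   — expand ⊕
≡ ¬(x4 ∧ ¬x3) ∧ ¬(¬x4 ∧ x3) ∧ ¬x2   — De Morgan
≡ (¬x4 ∨ ¬¬x3) ∧ ¬(¬x4 ∧ x3) ∧ ¬x2   — De Morgan
≡ (¬x4 ∨ x3) ∧ ¬(¬x4 ∧ x3) ∧ ¬x2   — double negation
≡ (¬x4 ∨ x3) ∧ (¬¬x4 ∨ ¬x3) ∧ ¬x2   — De Morgan
≡ (¬x4 ∨ x3) ∧ (x4 ∨ ¬x3) ∧ ¬x2   — double negation
≡ (¬x4 ∧ x4 ∧ ¬x2) ∨ (¬x4 ∧ ¬x3 ∧ ¬x2) ∨ (x3 ∧ x4 ∧ ¬x2) ∨ (x3 ∧ ¬x3 ∧ ¬x2)   — distribute ∧ over ∨
≡ (¬x4 ∧ ¬x3 ∧ ¬x2) ∨ (x3 ∧ x4 ∧ ¬x2)   — simplify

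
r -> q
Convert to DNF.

~r | q

r -> q
= ~r | q   [eliminate ->]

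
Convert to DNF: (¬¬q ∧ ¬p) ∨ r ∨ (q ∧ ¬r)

(q ∧ ¬p) ∨ r ∨ (q ∧ ¬r)

(¬¬q ∧ ¬p) ∨ r ∨ (q ∧ ¬r)
≡ (q ∧ ¬p) ∨ r ∨ (q ∧ ¬r)   (double negation)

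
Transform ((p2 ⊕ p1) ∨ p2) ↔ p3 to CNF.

(¬p1 ∨ p2 ∨ p3) ∧ (¬p2 ∨ p3) ∧ (¬p3 ∨ p2 ∨ p1)

((p2 ⊕ p1) ∨ p2) ↔ p3
≡ (((p2 ⊕ p1) ∨ p2) → p3) ∧ (p3 → ((p2 ⊕ p1) ∨ p2))   — eliminate ↔
≡ (¬((p2 ⊕ p1) ∨ p2) ∨ p3) ∧ (p3 → ((p2 ⊕ p1) ∨ p2))   — eliminate →
≡ (¬(((p2 ∨ p1) ∧ ¬(p2 ∧ p1)) ∨ p2) ∨ p3) ∧ (p3 → ((p2 ⊕ p1) ∨ p2))   — expand ⊕
≡ (¬(((p2 ∨ p1) ∧ ¬(p2 ∧ p1)) ∨ p2) ∨ p3) ∧ (¬p3 ∨ (p2 ⊕ p1) ∨ p2)   — eliminate →
≡ (¬(((p2 ∨ p1) ∧ ¬(p2 ∧ p1)) ∨ p2) ∨ p3) ∧ (¬p3 ∨ ((p2 ∨ p1) ∧ ¬(p2 ∧ p1)) ∨ p2)   — expand ⊕
≡ ((¬((p2 ∨ p1) ∧ ¬(p2 ∧ p1)) ∧ ¬p2) ∨ p3) ∧ (¬p3 ∨ ((p2 ∨ p1) ∧ ¬(p2 ∧ p1)) ∨ p2)   — De Morgan
≡ (((¬(p2 ∨ p1) ∨ ¬¬(p2 ∧ p1)) ∧ ¬p2) ∨ p3) ∧ (¬p3 ∨ ((p2 ∨ p1) ∧ ¬(p2 ∧ p1)) ∨ p2)   — De Morgan
≡ ((((¬p2 ∧ ¬p1) ∨ ¬¬(p2 ∧ p1)) ∧ ¬p2) ∨ p3) ∧ (¬p3 ∨ ((p2 ∨ p1) ∧ ¬(p2 ∧ p1)) ∨ p2)   — De Morgan
≡ ((((¬p2 ∧ ¬p1) ∨ (p2 ∧ p1)) ∧ ¬p2) ∨ p3) ∧ (¬p3 ∨ ((p2 ∨ p1) ∧ ¬(p2 ∧ p1)) ∨ p2)   — double negation
≡ ((((¬p2 ∧ ¬p1) ∨ (p2 ∧ p1)) ∧ ¬p2) ∨ p3) ∧ (¬p3 ∨ ((p2 ∨ p1) ∧ (¬p2 ∨ ¬p1)) ∨ p2)   — De Morgan
≡ (¬p2 ∨ p2 ∨ p3) ∧ (¬p2 ∨ p1 ∨ p3) ∧ (¬p1 ∨ p2 ∨ p3) ∧ (¬p1 ∨ p1 ∨ p3) ∧ (¬p2 ∨ p3) ∧ (¬p3 ∨ p2 ∨ p1 ∨ p2) ∧ (¬p3 ∨ ¬p2 ∨ ¬p1 ∨ p2)   — distribute ∨ over ∧
≡ (¬p1 ∨ p2 ∨ p3) ∧ (¬p2 ∨ p3) ∧ (¬p3 ∨ p2 ∨ p1)   — simplify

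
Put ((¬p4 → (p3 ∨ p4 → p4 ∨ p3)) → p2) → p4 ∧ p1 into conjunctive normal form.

(¬p2 ∨ p4) ∧ (¬p2 ∨ p1)

((¬p4 → (p3 ∨ p4 → p4 ∨ p3)) → p2) → p4 ∧ p1
≡ ¬((¬p4 → (p3 ∨ p4 → p4 ∨ p3)) → p2) ∨ p4 ∧ p1
≡ ¬(¬(¬p4 → (p3 ∨ p4 → p4 ∨ p3)) ∨ p2) ∨ p4 ∧ p1
≡ ¬(¬(¬¬p4 ∨ (p3 ∨ p4 → p4 ∨ p3)) ∨ p2) ∨ p4 ∧ p1
≡ ¬(¬(¬¬p4 ∨ ¬(p3 ∨ p4) ∨ p4 ∨ p3) ∨ p2) ∨ p4 ∧ p1
≡ ¬¬(¬¬p4 ∨ ¬(p3 ∨ p4) ∨ p4 ∨ p3) ∧ ¬p2 ∨ p4 ∧ p1
≡ (¬¬p4 ∨ ¬(p3 ∨ p4) ∨ p4 ∨ p3) ∧ ¬p2 ∨ p4 ∧ p1
≡ (p4 ∨ ¬(p3 ∨ p4) ∨ p4 ∨ p3) ∧ ¬p2 ∨ p4 ∧ p1
≡ (p4 ∨ ¬p3 ∧ ¬p4 ∨ p4 ∨ p3) ∧ ¬p2 ∨ p4 ∧ p1
≡ (p4 ∨ ¬p3 ∨ p4 ∨ p3 ∨ p4) ∧ (p4 ∨ ¬p3 ∨ p4 ∨ p3 ∨ p1) ∧ (p4 ∨ ¬p4 ∨ p4 ∨ p3 ∨ p4) ∧ (p4 ∨ ¬p4 ∨ p4 ∨ p3 ∨ p1) ∧ (¬p2 ∨ p4) ∧ (¬p2 ∨ p1)
≡ (¬p2 ∨ p4) ∧ (¬p2 ∨ p1)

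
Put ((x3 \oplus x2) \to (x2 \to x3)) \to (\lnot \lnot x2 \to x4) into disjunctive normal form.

((x3 \oplus x2) \to (x2 \to x3)) \to (\lnot \lnot x2 \to x4)
≡ \lnot ((x3 \oplus x2) \to (x2 \to x3)) \lor (\lnot \lnot x2 \to x4)   [eliminate \to]
≡ \lnot (\lnot (x3 \oplus x2) \lor (x2 \to x3)) \lor (\lnot \lnot x2 \to x4)   [eliminate \to]
≡ \lnot (\lnot ((x3 \land \lnot x2) \lor (\lnot x3 \land x2)) \lor (x2 \to x3)) \lor (\lnot \lnot x2 \to x4)   [expand \oplus]
≡ \lnot (\lnot ((x3 \land \lnot x2) \lor (\lnot x3 \land x2)) \lor \lnot x2 \lor x3) \lor (\lnot \lnot x2 \to x4)   [eliminate \to]
≡ \lnot (\lnot ((x3 \land \lnot x2) \lor (\lnot x3 \land x2)) \lor \lnot x2 \lor x3) \lor \lnot \lnot \lnot x2 \lor x4   [eliminate \to]
≡ (\lnot \lnot ((x3 \land \lnot x2) \lor (\lnot x3 \land x2)) \land \lnot \lnot x2 \land \lnot x3) \lor \lnot \lnot \lnot x2 \lor x4   [De Morgan]
≡ (((x3 \land \lnot x2) \lor (\lnot x3 \land x2)) \land \lnot \lnot x2 \land \lnot x3) \lor \lnot \lnot \lnot x2 \lor x4   [double negation]
≡ (((x3 \land \lnot x2) \lor (\lnot x3 \land x2)) \land x2 \land \lnot x3) \lor \lnot \lnot \lnot x2 \lor x4   [double negation]
≡ (((x3 \land \lnot x2) \lor (\lnot x3 \land x2)) \land x2 \land \lnot x3) \lor \lnot x2 \lor x4   [double negation]
≡ (x3 \land \lnot x2 \land x2 \land \lnot x3) \lor (\lnot x3 \land x2 \land x2 \land \lnot x3) \lor \lnot x2 \lor x4   [distribute \land over \lor]
≡ (\lnot x3 \land x2) \lor \lnot x2 \lor x4   [simplify]

(\lnot x3 \land x2) \lor \lnot x2 \lor x4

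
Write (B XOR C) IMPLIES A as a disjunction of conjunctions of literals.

(B XOR C) IMPLIES A
≡ NOT (B XOR C) OR A
≡ NOT ((B AND NOT C) OR (NOT B AND C)) OR A
≡ (NOT (B AND NOT C) AND NOT (NOT B AND C)) OR A
≡ ((NOT B OR NOT NOT C) AND NOT (NOT B AND C)) OR A
≡ ((NOT B OR C) AND NOT (NOT B AND C)) OR A
≡ ((NOT B OR C) AND (NOT NOT B OR NOT C)) OR A
≡ ((NOT B OR C) AND (B OR NOT C)) OR A
≡ (NOT B AND B) OR (NOT B AND NOT C) OR (C AND B) OR (C AND NOT C) OR A
≡ (NOT B AND NOT C) OR (C AND B) OR A

(NOT B AND NOT C) OR (C AND B) OR A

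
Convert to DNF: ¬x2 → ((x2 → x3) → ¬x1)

x2 ∨ ¬x1

¬x2 → ((x2 → x3) → ¬x1)
≡ ¬¬x2 ∨ ((x2 → x3) → ¬x1)   — eliminate →
≡ ¬¬x2 ∨ ¬(x2 → x3) ∨ ¬x1   — eliminate →
≡ ¬¬x2 ∨ ¬(¬x2 ∨ x3) ∨ ¬x1   — eliminate →
≡ x2 ∨ ¬(¬x2 ∨ x3) ∨ ¬x1   — double negation
≡ x2 ∨ (¬¬x2 ∧ ¬x3) ∨ ¬x1   — De Morgan
≡ x2 ∨ (x2 ∧ ¬x3) ∨ ¬x1   — double negation
≡ x2 ∨ ¬x1   — simplify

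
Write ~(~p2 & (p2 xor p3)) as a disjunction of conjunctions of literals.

~(~p2 & (p2 xor p3))
≡ ~(~p2 & ((p2 & ~p3) | (~p2 & p3)))
≡ ~~p2 | ~((p2 & ~p3) | (~p2 & p3))
≡ p2 | ~((p2 & ~p3) | (~p2 & p3))
≡ p2 | (~(p2 & ~p3) & ~(~p2 & p3))
≡ p2 | ((~p2 | ~~p3) & ~(~p2 & p3))
≡ p2 | ((~p2 | p3) & ~(~p2 & p3))
≡ p2 | ((~p2 | p3) & (~~p2 | ~p3))
≡ p2 | ((~p2 | p3) & (p2 | ~p3))
≡ p2 | (~p2 & p2) | (~p2 & ~p3) | (p3 & p2) | (p3 & ~p3)
≡ p2 | (~p2 & ~p3)

p2 | (~p2 & ~p3)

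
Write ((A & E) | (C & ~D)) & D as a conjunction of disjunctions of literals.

((A & E) | (C & ~D)) & D
≡ (A | C) & (A | ~D) & (E | C) & (E | ~D) & D   (distribute | over &)

(A | C) & (A | ~D) & (E | C) & (E | ~D) & D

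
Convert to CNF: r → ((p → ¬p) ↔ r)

r → ((p → ¬p) ↔ r)
≡ ¬r ∨ ((p → ¬p) ↔ r)   [eliminate →]
≡ ¬r ∨ (((p → ¬p) → r) ∧ (r → (p → ¬p)))   [eliminate ↔]
≡ ¬r ∨ ((¬(p → ¬p) ∨ r) ∧ (r → (p → ¬p)))   [eliminate →]
≡ ¬r ∨ ((¬(¬p ∨ ¬p) ∨ r) ∧ (r → (p → ¬p)))   [eliminate →]
≡ ¬r ∨ ((¬(¬p ∨ ¬p) ∨ r) ∧ (¬r ∨ (p → ¬p)))   [eliminate →]
≡ ¬r ∨ ((¬(¬p ∨ ¬p) ∨ r) ∧ (¬r ∨ ¬p ∨ ¬p))   [eliminate →]
≡ ¬r ∨ (((¬¬p ∧ ¬¬p) ∨ r) ∧ (¬r ∨ ¬p ∨ ¬p))   [De Morgan]
≡ ¬r ∨ (((p ∧ ¬¬p) ∨ r) ∧ (¬r ∨ ¬p ∨ ¬p))   [double negation]
≡ ¬r ∨ (((p ∧ p) ∨ r) ∧ (¬r ∨ ¬p ∨ ¬p))   [double negation]
≡ (¬r ∨ p ∨ r) ∧ (¬r ∨ p ∨ r) ∧ (¬r ∨ ¬r ∨ ¬p ∨ ¬p)   [distribute ∨ over ∧]
≡ ¬r ∨ ¬p   [simplify]

¬r ∨ ¬p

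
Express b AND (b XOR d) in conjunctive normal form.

b AND (NOT b OR NOT d)

b AND (b XOR d)
⇔ b AND (b OR d) AND NOT (b AND d)
⇔ b AND (b OR d) AND (NOT b OR NOT d)
⇔ b AND (NOT b OR NOT d)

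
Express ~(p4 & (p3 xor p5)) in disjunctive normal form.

~(p4 & (p3 xor p5))
= ~(p4 & ((p3 & ~p5) | (~p3 & p5)))   [expand xor]
= ~p4 | ~((p3 & ~p5) | (~p3 & p5))   [De Morgan]
= ~p4 | (~(p3 & ~p5) & ~(~p3 & p5))   [De Morgan]
= ~p4 | ((~p3 | ~~p5) & ~(~p3 & p5))   [De Morgan]
= ~p4 | ((~p3 | p5) & ~(~p3 & p5))   [double negation]
= ~p4 | ((~p3 | p5) & (~~p3 | ~p5))   [De Morgan]
= ~p4 | ((~p3 | p5) & (p3 | ~p5))   [double negation]
= ~p4 | (~p3 & p3) | (~p3 & ~p5) | (p5 & p3) | (p5 & ~p5)   [distribute & over |]
= ~p4 | (~p3 & ~p5) | (p5 & p3)   [simplify]

~p4 | (~p3 & ~p5) | (p5 & p3)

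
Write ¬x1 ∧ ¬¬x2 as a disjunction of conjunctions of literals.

¬x1 ∧ ¬¬x2
= ¬x1 ∧ x2   (double negation)

¬x1 ∧ x2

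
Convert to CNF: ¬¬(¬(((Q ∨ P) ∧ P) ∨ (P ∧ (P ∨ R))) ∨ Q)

¬¬(¬(((Q ∨ P) ∧ P) ∨ (P ∧ (P ∨ R))) ∨ Q)
≡ ¬(((Q ∨ P) ∧ P) ∨ (P ∧ (P ∨ R))) ∨ Q   (double negation)
≡ (¬((Q ∨ P) ∧ P) ∧ ¬(P ∧ (P ∨ R))) ∨ Q   (De Morgan)
≡ ((¬(Q ∨ P) ∨ ¬P) ∧ ¬(P ∧ (P ∨ R))) ∨ Q   (De Morgan)
≡ (((¬Q ∧ ¬P) ∨ ¬P) ∧ ¬(P ∧ (P ∨ R))) ∨ Q   (De Morgan)
≡ (((¬Q ∧ ¬P) ∨ ¬P) ∧ (¬P ∨ ¬(P ∨ R))) ∨ Q   (De Morgan)
≡ (((¬Q ∧ ¬P) ∨ ¬P) ∧ (¬P ∨ (¬P ∧ ¬R))) ∨ Q   (De Morgan)
≡ (¬Q ∨ ¬P ∨ Q) ∧ (¬P ∨ ¬P ∨ Q) ∧ (¬P ∨ ¬P ∨ Q) ∧ (¬P ∨ ¬R ∨ Q)   (distribute ∨ over ∧)
≡ ¬P ∨ Q   (simplify)

¬P ∨ Q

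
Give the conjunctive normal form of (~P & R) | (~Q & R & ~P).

~P & R

(~P & R) | (~Q & R & ~P)
= (~P | ~Q) & (~P | R) & (~P | ~P) & (R | ~Q) & (R | R) & (R | ~P)   [distribute | over &]
= ~P & R   [simplify]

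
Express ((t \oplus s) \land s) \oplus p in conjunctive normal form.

(\lnot t \lor \lnot s \lor p) \land (s \lor p) \land (\lnot s \lor t \lor \lnot p)

((t \oplus s) \land s) \oplus p
⇔ (((t \oplus s) \land s) \lor p) \land \lnot ((t \oplus s) \land s \land p)
⇔ (((t \lor s) \land \lnot (t \land s) \land s) \lor p) \land \lnot ((t \oplus s) \land s \land p)
⇔ (((t \lor s) \land \lnot (t \land s) \land s) \lor p) \land \lnot ((t \lor s) \land \lnot (t \land s) \land s \land p)
⇔ (((t \lor s) \land (\lnot t \lor \lnot s) \land s) \lor p) \land \lnot ((t \lor s) \land \lnot (t \land s) \land s \land p)
⇔ (((t \lor s) \land (\lnot t \lor \lnot s) \land s) \lor p) \land (\lnot (t \lor s) \lor \lnot \lnot (t \land s) \lor \lnot s \lor \lnot p)
⇔ (((t \lor s) \land (\lnot t \lor \lnot s) \land s) \lor p) \land ((\lnot t \land \lnot s) \lor \lnot \lnot (t \land s) \lor \lnot s \lor \lnot p)
⇔ (((t \lor s) \land (\lnot t \lor \lnot s) \land s) \lor p) \land ((\lnot t \land \lnot s) \lor (t \land s) \lor \lnot s \lor \lnot p)
⇔ (t \lor s \lor p) \land (\lnot t \lor \lnot s \lor p) \land (s \lor p) \land (\lnot t \lor t \lor \lnot s \lor \lnot p) \land (\lnot t \lor s \lor \lnot s \lor \lnot p) \land (\lnot s \lor t \lor \lnot s \lor \lnot p) \land (\lnot s \lor s \lor \lnot s \lor \lnot p)
⇔ (\lnot t \lor \lnot s \lor p) \land (s \lor p) \land (\lnot s \lor t \lor \lnot p)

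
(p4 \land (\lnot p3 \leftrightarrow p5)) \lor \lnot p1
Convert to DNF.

(p4 \land p3 \land \lnot p5) \lor (p4 \land p5 \land \lnot p3) \lor \lnot p1

(p4 \land (\lnot p3 \leftrightarrow p5)) \lor \lnot p1
≡ (p4 \land (\lnot p3 \to p5) \land (p5 \to \lnot p3)) \lor \lnot p1   (eliminate \leftrightarrow)
≡ (p4 \land (\lnot \lnot p3 \lor p5) \land (p5 \to \lnot p3)) \lor \lnot p1   (eliminate \to)
≡ (p4 \land (\lnot \lnot p3 \lor p5) \land (\lnot p5 \lor \lnot p3)) \lor \lnot p1   (eliminate \to)
≡ (p4 \land (p3 \lor p5) \land (\lnot p5 \lor \lnot p3)) \lor \lnot p1   (double negation)
≡ (p4 \land p3 \land \lnot p5) \lor (p4 \land p3 \land \lnot p3) \lor (p4 \land p5 \land \lnot p5) \lor (p4 \land p5 \land \lnot p3) \lor \lnot p1   (distribute \land over \lor)
≡ (p4 \land p3 \land \lnot p5) \lor (p4 \land p5 \land \lnot p3) \lor \lnot p1   (simplify)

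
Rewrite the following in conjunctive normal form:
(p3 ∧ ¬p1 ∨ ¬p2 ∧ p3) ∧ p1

p3 ∧ (¬p1 ∨ ¬p2) ∧ p1

(p3 ∧ ¬p1 ∨ ¬p2 ∧ p3) ∧ p1
≡ (p3 ∨ ¬p2) ∧ (p3 ∨ p3) ∧ (¬p1 ∨ ¬p2) ∧ (¬p1 ∨ p3) ∧ p1   [distribute ∨ over ∧]
≡ p3 ∧ (¬p1 ∨ ¬p2) ∧ p1   [simplify]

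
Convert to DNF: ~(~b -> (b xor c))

~(~b -> (b xor c))
≡ ~(~~b | (b xor c))   [eliminate ->]
≡ ~(~~b | (b & ~c) | (~b & c))   [expand xor]
≡ ~~~b & ~(b & ~c) & ~(~b & c)   [De Morgan]
≡ ~b & ~(b & ~c) & ~(~b & c)   [double negation]
≡ ~b & (~b | ~~c) & ~(~b & c)   [De Morgan]
≡ ~b & (~b | c) & ~(~b & c)   [double negation]
≡ ~b & (~b | c) & (~~b | ~c)   [De Morgan]
≡ ~b & (~b | c) & (b | ~c)   [double negation]
≡ (~b & ~b & b) | (~b & ~b & ~c) | (~b & c & b) | (~b & c & ~c)   [distribute & over |]
≡ ~b & ~c   [simplify]

~b & ~c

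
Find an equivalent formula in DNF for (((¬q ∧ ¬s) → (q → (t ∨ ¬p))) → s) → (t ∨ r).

(q ∧ ¬s) ∨ (¬q ∧ ¬s) ∨ (¬p ∧ ¬s) ∨ t ∨ r

(((¬q ∧ ¬s) → (q → (t ∨ ¬p))) → s) → (t ∨ r)
≡ ¬(((¬q ∧ ¬s) → (q → (t ∨ ¬p))) → s) ∨ t ∨ r   — eliminate →
≡ ¬(¬((¬q ∧ ¬s) → (q → (t ∨ ¬p))) ∨ s) ∨ t ∨ r   — eliminate →
≡ ¬(¬(¬(¬q ∧ ¬s) ∨ (q → (t ∨ ¬p))) ∨ s) ∨ t ∨ r   — eliminate →
≡ ¬(¬(¬(¬q ∧ ¬s) ∨ ¬q ∨ t ∨ ¬p) ∨ s) ∨ t ∨ r   — eliminate →
≡ (¬¬(¬(¬q ∧ ¬s) ∨ ¬q ∨ t ∨ ¬p) ∧ ¬s) ∨ t ∨ r   — De Morgan
≡ ((¬(¬q ∧ ¬s) ∨ ¬q ∨ t ∨ ¬p) ∧ ¬s) ∨ t ∨ r   — double negation
≡ ((¬¬q ∨ ¬¬s ∨ ¬q ∨ t ∨ ¬p) ∧ ¬s) ∨ t ∨ r   — De Morgan
≡ ((q ∨ ¬¬s ∨ ¬q ∨ t ∨ ¬p) ∧ ¬s) ∨ t ∨ r   — double negation
≡ ((q ∨ s ∨ ¬q ∨ t ∨ ¬p) ∧ ¬s) ∨ t ∨ r   — double negation
≡ (q ∧ ¬s) ∨ (s ∧ ¬s) ∨ (¬q ∧ ¬s) ∨ (t ∧ ¬s) ∨ (¬p ∧ ¬s) ∨ t ∨ r   — distribute ∧ over ∨
≡ (q ∧ ¬s) ∨ (¬q ∧ ¬s) ∨ (¬p ∧ ¬s) ∨ t ∨ r   — simplify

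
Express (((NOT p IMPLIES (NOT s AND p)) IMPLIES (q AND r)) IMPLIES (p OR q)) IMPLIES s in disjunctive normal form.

(((NOT p IMPLIES (NOT s AND p)) IMPLIES (q AND r)) IMPLIES (p OR q)) IMPLIES s
≡ NOT (((NOT p IMPLIES (NOT s AND p)) IMPLIES (q AND r)) IMPLIES (p OR q)) OR s   [eliminate IMPLIES]
≡ NOT (NOT ((NOT p IMPLIES (NOT s AND p)) IMPLIES (q AND r)) OR p OR q) OR s   [eliminate IMPLIES]
≡ NOT (NOT (NOT (NOT p IMPLIES (NOT s AND p)) OR (q AND r)) OR p OR q) OR s   [eliminate IMPLIES]
≡ NOT (NOT (NOT (NOT NOT p OR (NOT s AND p)) OR (q AND r)) OR p OR q) OR s   [eliminate IMPLIES]
≡ (NOT NOT (NOT (NOT NOT p OR (NOT s AND p)) OR (q AND r)) AND NOT p AND NOT q) OR s   [De Morgan]
≡ ((NOT (NOT NOT p OR (NOT s AND p)) OR (q AND r)) AND NOT p AND NOT q) OR s   [double negation]
≡ (((NOT NOT NOT p AND NOT (NOT s AND p)) OR (q AND r)) AND NOT p AND NOT q) OR s   [De Morgan]
≡ (((NOT p AND NOT (NOT s AND p)) OR (q AND r)) AND NOT p AND NOT q) OR s   [double negation]
≡ (((NOT p AND (NOT NOT s OR NOT p)) OR (q AND r)) AND NOT p AND NOT q) OR s   [De Morgan]
≡ (((NOT p AND (s OR NOT p)) OR (q AND r)) AND NOT p AND NOT q) OR s   [double negation]
≡ (NOT p AND s AND NOT p AND NOT q) OR (NOT p AND NOT p AND NOT p AND NOT q) OR (q AND r AND NOT p AND NOT q) OR s   [distribute AND over OR]
≡ (NOT p AND NOT q) OR s   [simplify]

(NOT p AND NOT q) OR s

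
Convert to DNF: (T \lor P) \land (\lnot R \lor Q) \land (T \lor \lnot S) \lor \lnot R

T \land Q \lor P \land Q \land \lnot S \lor \lnot R

(T \lor P) \land (\lnot R \lor Q) \land (T \lor \lnot S) \lor \lnot R
≡ T \land \lnot R \land T \lor T \land \lnot R \land \lnot S \lor T \land Q \land T \lor T \land Q \land \lnot S \lor P \land \lnot R \land T \lor P \land \lnot R \land \lnot S \lor P \land Q \land T \lor P \land Q \land \lnot S \lor \lnot R   [distribute \land over \lor]
≡ T \land Q \lor P \land Q \land \lnot S \lor \lnot R   [simplify]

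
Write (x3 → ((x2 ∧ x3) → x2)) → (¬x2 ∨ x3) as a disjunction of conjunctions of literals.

(x3 → ((x2 ∧ x3) → x2)) → (¬x2 ∨ x3)
≡ ¬(x3 → ((x2 ∧ x3) → x2)) ∨ ¬x2 ∨ x3   (eliminate →)
≡ ¬(¬x3 ∨ ((x2 ∧ x3) → x2)) ∨ ¬x2 ∨ x3   (eliminate →)
≡ ¬(¬x3 ∨ ¬(x2 ∧ x3) ∨ x2) ∨ ¬x2 ∨ x3   (eliminate →)
≡ (¬¬x3 ∧ ¬¬(x2 ∧ x3) ∧ ¬x2) ∨ ¬x2 ∨ x3   (De Morgan)
≡ (x3 ∧ ¬¬(x2 ∧ x3) ∧ ¬x2) ∨ ¬x2 ∨ x3   (double negation)
≡ (x3 ∧ x2 ∧ x3 ∧ ¬x2) ∨ ¬x2 ∨ x3   (double negation)
≡ ¬x2 ∨ x3   (simplify)

¬x2 ∨ x3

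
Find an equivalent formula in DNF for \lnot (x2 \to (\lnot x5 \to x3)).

\lnot (x2 \to (\lnot x5 \to x3))
= \lnot (\lnot x2 \lor (\lnot x5 \to x3))   [eliminate \to]
= \lnot (\lnot x2 \lor \lnot \lnot x5 \lor x3)   [eliminate \to]
= \lnot \lnot x2 \land \lnot \lnot \lnot x5 \land \lnot x3   [De Morgan]
= x2 \land \lnot \lnot \lnot x5 \land \lnot x3   [double negation]
= x2 \land \lnot x5 \land \lnot x3   [double negation]

x2 \land \lnot x5 \land \lnot x3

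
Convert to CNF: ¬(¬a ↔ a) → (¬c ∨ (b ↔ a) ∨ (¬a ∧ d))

(a ∨ ¬c ∨ ¬b ∨ d) ∧ (¬a ∨ ¬c ∨ b)

¬(¬a ↔ a) → (¬c ∨ (b ↔ a) ∨ (¬a ∧ d))
≡ ¬¬(¬a ↔ a) ∨ ¬c ∨ (b ↔ a) ∨ (¬a ∧ d)   [eliminate →]
≡ ¬¬((¬a → a) ∧ (a → ¬a)) ∨ ¬c ∨ (b ↔ a) ∨ (¬a ∧ d)   [eliminate ↔]
≡ ¬¬((¬¬a ∨ a) ∧ (a → ¬a)) ∨ ¬c ∨ (b ↔ a) ∨ (¬a ∧ d)   [eliminate →]
≡ ¬¬((¬¬a ∨ a) ∧ (¬a ∨ ¬a)) ∨ ¬c ∨ (b ↔ a) ∨ (¬a ∧ d)   [eliminate →]
≡ ¬¬((¬¬a ∨ a) ∧ (¬a ∨ ¬a)) ∨ ¬c ∨ ((b → a) ∧ (a → b)) ∨ (¬a ∧ d)   [eliminate ↔]
≡ ¬¬((¬¬a ∨ a) ∧ (¬a ∨ ¬a)) ∨ ¬c ∨ ((¬b ∨ a) ∧ (a → b)) ∨ (¬a ∧ d)   [eliminate →]
≡ ¬¬((¬¬a ∨ a) ∧ (¬a ∨ ¬a)) ∨ ¬c ∨ ((¬b ∨ a) ∧ (¬a ∨ b)) ∨ (¬a ∧ d)   [eliminate →]
≡ ((¬¬a ∨ a) ∧ (¬a ∨ ¬a)) ∨ ¬c ∨ ((¬b ∨ a) ∧ (¬a ∨ b)) ∨ (¬a ∧ d)   [double negation]
≡ ((a ∨ a) ∧ (¬a ∨ ¬a)) ∨ ¬c ∨ ((¬b ∨ a) ∧ (¬a ∨ b)) ∨ (¬a ∧ d)   [double negation]
≡ (a ∨ a ∨ ¬c ∨ ¬b ∨ a ∨ ¬a) ∧ (a ∨ a ∨ ¬c ∨ ¬b ∨ a ∨ d) ∧ (a ∨ a ∨ ¬c ∨ ¬a ∨ b ∨ ¬a) ∧ (a ∨ a ∨ ¬c ∨ ¬a ∨ b ∨ d) ∧ (¬a ∨ ¬a ∨ ¬c ∨ ¬b ∨ a ∨ ¬a) ∧ (¬a ∨ ¬a ∨ ¬c ∨ ¬b ∨ a ∨ d) ∧ (¬a ∨ ¬a ∨ ¬c ∨ ¬a ∨ b ∨ ¬a) ∧ (¬a ∨ ¬a ∨ ¬c ∨ ¬a ∨ b ∨ d)   [distribute ∨ over ∧]
≡ (a ∨ ¬c ∨ ¬b ∨ d) ∧ (¬a ∨ ¬c ∨ b)   [simplify]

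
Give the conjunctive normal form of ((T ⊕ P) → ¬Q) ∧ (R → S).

((T ⊕ P) → ¬Q) ∧ (R → S)
= (¬(T ⊕ P) ∨ ¬Q) ∧ (R → S)   — eliminate →
= (¬((T ∨ P) ∧ ¬(T ∧ P)) ∨ ¬Q) ∧ (R → S)   — expand ⊕
= (¬((T ∨ P) ∧ ¬(T ∧ P)) ∨ ¬Q) ∧ (¬R ∨ S)   — eliminate →
= (¬(T ∨ P) ∨ ¬¬(T ∧ P) ∨ ¬Q) ∧ (¬R ∨ S)   — De Morgan
= ((¬T ∧ ¬P) ∨ ¬¬(T ∧ P) ∨ ¬Q) ∧ (¬R ∨ S)   — De Morgan
= ((¬T ∧ ¬P) ∨ (T ∧ P) ∨ ¬Q) ∧ (¬R ∨ S)   — double negation
= (¬T ∨ T ∨ ¬Q) ∧ (¬T ∨ P ∨ ¬Q) ∧ (¬P ∨ T ∨ ¬Q) ∧ (¬P ∨ P ∨ ¬Q) ∧ (¬R ∨ S)   — distribute ∨ over ∧
= (¬T ∨ P ∨ ¬Q) ∧ (¬P ∨ T ∨ ¬Q) ∧ (¬R ∨ S)   — simplify

(¬T ∨ P ∨ ¬Q) ∧ (¬P ∨ T ∨ ¬Q) ∧ (¬R ∨ S)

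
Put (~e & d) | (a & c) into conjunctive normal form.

(~e | a) & (~e | c) & (d | a) & (d | c)

(~e & d) | (a & c)
= (~e | a) & (~e | c) & (d | a) & (d | c)   — distribute | over &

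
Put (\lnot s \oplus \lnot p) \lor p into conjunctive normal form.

(\lnot s \oplus \lnot p) \lor p
= ((\lnot s \lor \lnot p) \land \lnot (\lnot s \land \lnot p)) \lor p
= ((\lnot s \lor \lnot p) \land (\lnot \lnot s \lor \lnot \lnot p)) \lor p
= ((\lnot s \lor \lnot p) \land (s \lor \lnot \lnot p)) \lor p
= ((\lnot s \lor \lnot p) \land (s \lor p)) \lor p
= (\lnot s \lor \lnot p \lor p) \land (s \lor p \lor p)
= s \lor p

s \lor p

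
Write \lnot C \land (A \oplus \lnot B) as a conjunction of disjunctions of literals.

\lnot C \land (A \lor \lnot B) \land (\lnot A \lor B)

\lnot C \land (A \oplus \lnot B)
⇔ \lnot C \land (A \lor \lnot B) \land \lnot (A \land \lnot B)
⇔ \lnot C \land (A \lor \lnot B) \land (\lnot A \lor \lnot \lnot B)
⇔ \lnot C \land (A \lor \lnot B) \land (\lnot A \lor B)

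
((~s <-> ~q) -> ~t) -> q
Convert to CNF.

((~s <-> ~q) -> ~t) -> q
⇔ ~((~s <-> ~q) -> ~t) | q   [eliminate ->]
⇔ ~(~(~s <-> ~q) | ~t) | q   [eliminate ->]
⇔ ~(~((~s -> ~q) & (~q -> ~s)) | ~t) | q   [eliminate <->]
⇔ ~(~((~~s | ~q) & (~q -> ~s)) | ~t) | q   [eliminate ->]
⇔ ~(~((~~s | ~q) & (~~q | ~s)) | ~t) | q   [eliminate ->]
⇔ (~~((~~s | ~q) & (~~q | ~s)) & ~~t) | q   [De Morgan]
⇔ ((~~s | ~q) & (~~q | ~s) & ~~t) | q   [double negation]
⇔ ((s | ~q) & (~~q | ~s) & ~~t) | q   [double negation]
⇔ ((s | ~q) & (q | ~s) & ~~t) | q   [double negation]
⇔ ((s | ~q) & (q | ~s) & t) | q   [double negation]
⇔ (s | ~q | q) & (q | ~s | q) & (t | q)   [distribute | over &]
⇔ (q | ~s) & (t | q)   [simplify]

(q | ~s) & (t | q)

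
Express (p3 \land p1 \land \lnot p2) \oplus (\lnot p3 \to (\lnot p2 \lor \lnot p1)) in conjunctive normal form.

(p3 \land p1 \land \lnot p2) \oplus (\lnot p3 \to (\lnot p2 \lor \lnot p1))
≡ ((p3 \land p1 \land \lnot p2) \lor (\lnot p3 \to (\lnot p2 \lor \lnot p1))) \land \lnot (p3 \land p1 \land \lnot p2 \land (\lnot p3 \to (\lnot p2 \lor \lnot p1)))   — expand \oplus
≡ ((p3 \land p1 \land \lnot p2) \lor \lnot \lnot p3 \lor \lnot p2 \lor \lnot p1) \land \lnot (p3 \land p1 \land \lnot p2 \land (\lnot p3 \to (\lnot p2 \lor \lnot p1)))   — eliminate \to
≡ ((p3 \land p1 \land \lnot p2) \lor \lnot \lnot p3 \lor \lnot p2 \lor \lnot p1) \land \lnot (p3 \land p1 \land \lnot p2 \land (\lnot \lnot p3 \lor \lnot p2 \lor \lnot p1))   — eliminate \to
≡ ((p3 \land p1 \land \lnot p2) \lor p3 \lor \lnot p2 \lor \lnot p1) \land \lnot (p3 \land p1 \land \lnot p2 \land (\lnot \lnot p3 \lor \lnot p2 \lor \lnot p1))   — double negation
≡ ((p3 \land p1 \land \lnot p2) \lor p3 \lor \lnot p2 \lor \lnot p1) \land (\lnot p3 \lor \lnot p1 \lor \lnot \lnot p2 \lor \lnot (\lnot \lnot p3 \lor \lnot p2 \lor \lnot p1))   — De Morgan
≡ ((p3 \land p1 \land \lnot p2) \lor p3 \lor \lnot p2 \lor \lnot p1) \land (\lnot p3 \lor \lnot p1 \lor p2 \lor \lnot (\lnot \lnot p3 \lor \lnot p2 \lor \lnot p1))   — double negation
≡ ((p3 \land p1 \land \lnot p2) \lor p3 \lor \lnot p2 \lor \lnot p1) \land (\lnot p3 \lor \lnot p1 \lor p2 \lor (\lnot \lnot \lnot p3 \land \lnot \lnot p2 \land \lnot \lnot p1))   — De Morgan
≡ ((p3 \land p1 \land \lnot p2) \lor p3 \lor \lnot p2 \lor \lnot p1) \land (\lnot p3 \lor \lnot p1 \lor p2 \lor (\lnot p3 \land \lnot \lnot p2 \land \lnot \lnot p1))   — double negation
≡ ((p3 \land p1 \land \lnot p2) \lor p3 \lor \lnot p2 \lor \lnot p1) \land (\lnot p3 \lor \lnot p1 \lor p2 \lor (\lnot p3 \land p2 \land \lnot \lnot p1))   — double negation
≡ ((p3 \land p1 \land \lnot p2) \lor p3 \lor \lnot p2 \lor \lnot p1) \land (\lnot p3 \lor \lnot p1 \lor p2 \lor (\lnot p3 \land p2 \land p1))   — double negation
≡ (p3 \lor p3 \lor \lnot p2 \lor \lnot p1) \land (p1 \lor p3 \lor \lnot p2 \lor \lnot p1) \land (\lnot p2 \lor p3 \lor \lnot p2 \lor \lnot p1) \land (\lnot p3 \lor \lnot p1 \lor p2 \lor \lnot p3) \land (\lnot p3 \lor \lnot p1 \lor p2 \lor p2) \land (\lnot p3 \lor \lnot p1 \lor p2 \lor p1)   — distribute \lor over \land
≡ (p3 \lor \lnot p2 \lor \lnot p1) \land (\lnot p3 \lor \lnot p1 \lor p2)   — simplify

(p3 \lor \lnot p2 \lor \lnot p1) \land (\lnot p3 \lor \lnot p1 \lor p2)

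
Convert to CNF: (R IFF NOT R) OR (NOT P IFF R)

(NOT R OR NOT P) AND (R OR P)

(R IFF NOT R) OR (NOT P IFF R)
= ((R IMPLIES NOT R) AND (NOT R IMPLIES R)) OR (NOT P IFF R)
= ((NOT R OR NOT R) AND (NOT R IMPLIES R)) OR (NOT P IFF R)
= ((NOT R OR NOT R) AND (NOT NOT R OR R)) OR (NOT P IFF R)
= ((NOT R OR NOT R) AND (NOT NOT R OR R)) OR ((NOT P IMPLIES R) AND (R IMPLIES NOT P))
= ((NOT R OR NOT R) AND (NOT NOT R OR R)) OR ((NOT NOT P OR R) AND (R IMPLIES NOT P))
= ((NOT R OR NOT R) AND (NOT NOT R OR R)) OR ((NOT NOT P OR R) AND (NOT R OR NOT P))
= ((NOT R OR NOT R) AND (R OR R)) OR ((NOT NOT P OR R) AND (NOT R OR NOT P))
= ((NOT R OR NOT R) AND (R OR R)) OR ((P OR R) AND (NOT R OR NOT P))
= (NOT R OR NOT R OR P OR R) AND (NOT R OR NOT R OR NOT R OR NOT P) AND (R OR R OR P OR R) AND (R OR R OR NOT R OR NOT P)
= (NOT R OR NOT P) AND (R OR P)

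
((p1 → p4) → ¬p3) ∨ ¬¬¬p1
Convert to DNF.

(p1 ∧ ¬p4) ∨ ¬p3 ∨ ¬p1

((p1 → p4) → ¬p3) ∨ ¬¬¬p1
≡ ¬(p1 → p4) ∨ ¬p3 ∨ ¬¬¬p1   [eliminate →]
≡ ¬(¬p1 ∨ p4) ∨ ¬p3 ∨ ¬¬¬p1   [eliminate →]
≡ (¬¬p1 ∧ ¬p4) ∨ ¬p3 ∨ ¬¬¬p1   [De Morgan]
≡ (p1 ∧ ¬p4) ∨ ¬p3 ∨ ¬¬¬p1   [double negation]
≡ (p1 ∧ ¬p4) ∨ ¬p3 ∨ ¬p1   [double negation]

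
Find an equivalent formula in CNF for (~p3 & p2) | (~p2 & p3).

(~p3 & p2) | (~p2 & p3)
= (~p3 | ~p2) & (~p3 | p3) & (p2 | ~p2) & (p2 | p3)
= (~p3 | ~p2) & (p2 | p3)

(~p3 | ~p2) & (p2 | p3)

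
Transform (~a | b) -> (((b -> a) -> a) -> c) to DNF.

(a & ~b) | (~b & ~a) | c

(~a | b) -> (((b -> a) -> a) -> c)
≡ ~(~a | b) | (((b -> a) -> a) -> c)
≡ ~(~a | b) | ~((b -> a) -> a) | c
≡ ~(~a | b) | ~(~(b -> a) | a) | c
≡ ~(~a | b) | ~(~(~b | a) | a) | c
≡ (~~a & ~b) | ~(~(~b | a) | a) | c
≡ (a & ~b) | ~(~(~b | a) | a) | c
≡ (a & ~b) | (~~(~b | a) & ~a) | c
≡ (a & ~b) | ((~b | a) & ~a) | c
≡ (a & ~b) | (~b & ~a) | (a & ~a) | c
≡ (a & ~b) | (~b & ~a) | c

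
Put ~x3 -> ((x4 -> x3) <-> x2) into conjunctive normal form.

(x3 | x4 | x2) & (x3 | ~x2 | ~x4)

~x3 -> ((x4 -> x3) <-> x2)
⇔ ~~x3 | ((x4 -> x3) <-> x2)
⇔ ~~x3 | (((x4 -> x3) -> x2) & (x2 -> (x4 -> x3)))
⇔ ~~x3 | ((~(x4 -> x3) | x2) & (x2 -> (x4 -> x3)))
⇔ ~~x3 | ((~(~x4 | x3) | x2) & (x2 -> (x4 -> x3)))
⇔ ~~x3 | ((~(~x4 | x3) | x2) & (~x2 | (x4 -> x3)))
⇔ ~~x3 | ((~(~x4 | x3) | x2) & (~x2 | ~x4 | x3))
⇔ x3 | ((~(~x4 | x3) | x2) & (~x2 | ~x4 | x3))
⇔ x3 | (((~~x4 & ~x3) | x2) & (~x2 | ~x4 | x3))
⇔ x3 | (((x4 & ~x3) | x2) & (~x2 | ~x4 | x3))
⇔ (x3 | x4 | x2) & (x3 | ~x3 | x2) & (x3 | ~x2 | ~x4 | x3)
⇔ (x3 | x4 | x2) & (x3 | ~x2 | ~x4)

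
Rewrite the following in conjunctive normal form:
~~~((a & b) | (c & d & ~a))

(~a | ~b) & (~c | ~d | a)

~~~((a & b) | (c & d & ~a))
≡ ~((a & b) | (c & d & ~a))
≡ ~(a & b) & ~(c & d & ~a)
≡ (~a | ~b) & ~(c & d & ~a)
≡ (~a | ~b) & (~c | ~d | ~~a)
≡ (~a | ~b) & (~c | ~d | a)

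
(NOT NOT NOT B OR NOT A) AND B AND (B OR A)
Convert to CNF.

(NOT B OR NOT A) AND B

(NOT NOT NOT B OR NOT A) AND B AND (B OR A)
≡ (NOT B OR NOT A) AND B AND (B OR A)   [double negation]
≡ (NOT B OR NOT A) AND B   [simplify]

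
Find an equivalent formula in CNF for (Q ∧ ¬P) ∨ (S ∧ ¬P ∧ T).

(Q ∧ ¬P) ∨ (S ∧ ¬P ∧ T)
≡ (Q ∨ S) ∧ (Q ∨ ¬P) ∧ (Q ∨ T) ∧ (¬P ∨ S) ∧ (¬P ∨ ¬P) ∧ (¬P ∨ T)   [distribute ∨ over ∧]
≡ (Q ∨ S) ∧ (Q ∨ T) ∧ ¬P   [simplify]

(Q ∨ S) ∧ (Q ∨ T) ∧ ¬P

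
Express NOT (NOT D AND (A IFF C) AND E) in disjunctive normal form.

NOT (NOT D AND (A IFF C) AND E)
⇔ NOT (NOT D AND (A IMPLIES C) AND (C IMPLIES A) AND E)   [eliminate IFF]
⇔ NOT (NOT D AND (NOT A OR C) AND (C IMPLIES A) AND E)   [eliminate IMPLIES]
⇔ NOT (NOT D AND (NOT A OR C) AND (NOT C OR A) AND E)   [eliminate IMPLIES]
⇔ NOT NOT D OR NOT (NOT A OR C) OR NOT (NOT C OR A) OR NOT E   [De Morgan]
⇔ D OR NOT (NOT A OR C) OR NOT (NOT C OR A) OR NOT E   [double negation]
⇔ D OR (NOT NOT A AND NOT C) OR NOT (NOT C OR A) OR NOT E   [De Morgan]
⇔ D OR (A AND NOT C) OR NOT (NOT C OR A) OR NOT E   [double negation]
⇔ D OR (A AND NOT C) OR (NOT NOT C AND NOT A) OR NOT E   [De Morgan]
⇔ D OR (A AND NOT C) OR (C AND NOT A) OR NOT E   [double negation]

D OR (A AND NOT C) OR (C AND NOT A) OR NOT E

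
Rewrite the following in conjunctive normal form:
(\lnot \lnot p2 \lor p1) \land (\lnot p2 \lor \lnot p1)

(p2 \lor p1) \land (\lnot p2 \lor \lnot p1)

(\lnot \lnot p2 \lor p1) \land (\lnot p2 \lor \lnot p1)
≡ (p2 \lor p1) \land (\lnot p2 \lor \lnot p1)   [double negation]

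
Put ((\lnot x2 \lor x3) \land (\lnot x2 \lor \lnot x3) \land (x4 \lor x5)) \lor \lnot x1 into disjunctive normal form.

(\lnot x2 \land x4) \lor (\lnot x2 \land x5) \lor \lnot x1

((\lnot x2 \lor x3) \land (\lnot x2 \lor \lnot x3) \land (x4 \lor x5)) \lor \lnot x1
⇔ (\lnot x2 \land \lnot x2 \land x4) \lor (\lnot x2 \land \lnot x2 \land x5) \lor (\lnot x2 \land \lnot x3 \land x4) \lor (\lnot x2 \land \lnot x3 \land x5) \lor (x3 \land \lnot x2 \land x4) \lor (x3 \land \lnot x2 \land x5) \lor (x3 \land \lnot x3 \land x4) \lor (x3 \land \lnot x3 \land x5) \lor \lnot x1   — distribute \land over \lor
⇔ (\lnot x2 \land x4) \lor (\lnot x2 \land x5) \lor \lnot x1   — simplify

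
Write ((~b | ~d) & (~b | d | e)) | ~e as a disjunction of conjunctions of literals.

((~b | ~d) & (~b | d | e)) | ~e
⇔ (~b & ~b) | (~b & d) | (~b & e) | (~d & ~b) | (~d & d) | (~d & e) | ~e   [distribute & over |]
⇔ ~b | (~d & e) | ~e   [simplify]

~b | (~d & e) | ~e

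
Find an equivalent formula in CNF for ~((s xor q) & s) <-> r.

(~s | ~q | r) & (s | r) & (~r | ~s | q)

~((s xor q) & s) <-> r
≡ (~((s xor q) & s) -> r) & (r -> ~((s xor q) & s))   (eliminate <->)
≡ (~~((s xor q) & s) | r) & (r -> ~((s xor q) & s))   (eliminate ->)
≡ (~~((s | q) & ~(s & q) & s) | r) & (r -> ~((s xor q) & s))   (expand xor)
≡ (~~((s | q) & ~(s & q) & s) | r) & (~r | ~((s xor q) & s))   (eliminate ->)
≡ (~~((s | q) & ~(s & q) & s) | r) & (~r | ~((s | q) & ~(s & q) & s))   (expand xor)
≡ (((s | q) & ~(s & q) & s) | r) & (~r | ~((s | q) & ~(s & q) & s))   (double negation)
≡ (((s | q) & (~s | ~q) & s) | r) & (~r | ~((s | q) & ~(s & q) & s))   (De Morgan)
≡ (((s | q) & (~s | ~q) & s) | r) & (~r | ~(s | q) | ~~(s & q) | ~s)   (De Morgan)
≡ (((s | q) & (~s | ~q) & s) | r) & (~r | (~s & ~q) | ~~(s & q) | ~s)   (De Morgan)
≡ (((s | q) & (~s | ~q) & s) | r) & (~r | (~s & ~q) | (s & q) | ~s)   (double negation)
≡ (s | q | r) & (~s | ~q | r) & (s | r) & (~r | ~s | s | ~s) & (~r | ~s | q | ~s) & (~r | ~q | s | ~s) & (~r | ~q | q | ~s)   (distribute | over &)
≡ (~s | ~q | r) & (s | r) & (~r | ~s | q)   (simplify)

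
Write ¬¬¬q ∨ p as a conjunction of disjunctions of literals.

¬q ∨ p

¬¬¬q ∨ p
= ¬q ∨ p   (double negation)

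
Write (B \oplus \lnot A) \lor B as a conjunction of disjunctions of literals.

B \lor \lnot A

(B \oplus \lnot A) \lor B
⇔ (B \lor \lnot A) \land \lnot (B \land \lnot A) \lor B   [expand \oplus]
⇔ (B \lor \lnot A) \land (\lnot B \lor \lnot \lnot A) \lor B   [De Morgan]
⇔ (B \lor \lnot A) \land (\lnot B \lor A) \lor B   [double negation]
⇔ (B \lor \lnot A \lor B) \land (\lnot B \lor A \lor B)   [distribute \lor over \land]
⇔ B \lor \lnot A   [simplify]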